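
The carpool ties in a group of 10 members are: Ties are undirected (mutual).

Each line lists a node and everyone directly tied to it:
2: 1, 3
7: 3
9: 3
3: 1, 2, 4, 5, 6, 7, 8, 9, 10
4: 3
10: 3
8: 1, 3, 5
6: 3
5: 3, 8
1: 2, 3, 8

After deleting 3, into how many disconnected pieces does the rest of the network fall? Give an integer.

6

Without 3, the remaining ties split the others into: {6}; {9}; {4}; {1, 2, 5, 8}; {7}; {10}.
That's 6 separate components.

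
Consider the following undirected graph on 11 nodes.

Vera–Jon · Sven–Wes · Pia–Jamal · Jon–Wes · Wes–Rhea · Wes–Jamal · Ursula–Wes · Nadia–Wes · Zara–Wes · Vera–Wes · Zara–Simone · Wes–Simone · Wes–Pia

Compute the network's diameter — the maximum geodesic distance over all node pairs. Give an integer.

Eccentricity of each node (its greatest distance to any other): Jamal:2, Jon:2, Nadia:2, Pia:2, Rhea:2, Simone:2, Sven:2, Ursula:2, Vera:2, Wes:1, Zara:2.
The maximum eccentricity is 2, realized for instance by the pair Pia–Ursula via Pia – Wes – Ursula. So the diameter is 2.

2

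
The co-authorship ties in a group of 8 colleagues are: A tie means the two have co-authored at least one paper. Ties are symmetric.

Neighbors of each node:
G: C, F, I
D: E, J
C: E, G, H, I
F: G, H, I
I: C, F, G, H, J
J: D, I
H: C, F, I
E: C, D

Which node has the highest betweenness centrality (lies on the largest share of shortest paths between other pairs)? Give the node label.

Unnormalized betweenness of each node: C:16/3, D:1, E:2, F:1/3, G:2/3, H:2/3, I:7, J:3.
I has the largest value, 7, making it the main broker — the node through which the most shortest paths run.

I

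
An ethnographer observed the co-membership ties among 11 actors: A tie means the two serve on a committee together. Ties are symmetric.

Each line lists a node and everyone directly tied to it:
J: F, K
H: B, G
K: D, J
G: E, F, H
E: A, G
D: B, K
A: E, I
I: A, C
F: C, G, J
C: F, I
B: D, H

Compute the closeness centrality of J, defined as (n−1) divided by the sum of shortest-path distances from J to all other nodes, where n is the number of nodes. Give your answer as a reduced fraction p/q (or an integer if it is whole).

Distances from J: A:4, B:3, C:2, D:2, E:3, F:1, G:2, H:3, I:3, K:1. Sum = 24.
n = 11, so closeness = 10/24 = 5/12.

5/12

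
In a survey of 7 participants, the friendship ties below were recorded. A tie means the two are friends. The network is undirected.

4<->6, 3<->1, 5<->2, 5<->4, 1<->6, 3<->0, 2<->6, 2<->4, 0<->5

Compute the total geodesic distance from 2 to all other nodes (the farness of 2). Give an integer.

10

Distances from 2: 0:2, 1:2, 3:3, 4:1, 5:1, 6:1.
Sum = 2 + 2 + 3 + 1 + 1 + 1 = 10.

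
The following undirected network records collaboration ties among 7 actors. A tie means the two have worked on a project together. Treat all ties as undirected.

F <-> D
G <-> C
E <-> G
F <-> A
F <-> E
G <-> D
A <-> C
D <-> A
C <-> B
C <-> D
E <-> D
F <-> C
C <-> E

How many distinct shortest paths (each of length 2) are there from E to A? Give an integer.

The shortest distance is 2. The length-2 paths are: E–C–A; E–F–A; E–D–A.
That gives 3 distinct shortest paths.

3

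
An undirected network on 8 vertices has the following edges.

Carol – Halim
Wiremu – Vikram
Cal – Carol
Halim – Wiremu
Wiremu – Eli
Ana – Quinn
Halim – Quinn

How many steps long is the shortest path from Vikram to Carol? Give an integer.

One shortest route is Vikram – Wiremu – Halim – Carol, which uses 3 edges, and at distance 2 from Vikram we only reach {Eli, Halim}, which does not include Carol. So d(Vikram,Carol) = 3.

3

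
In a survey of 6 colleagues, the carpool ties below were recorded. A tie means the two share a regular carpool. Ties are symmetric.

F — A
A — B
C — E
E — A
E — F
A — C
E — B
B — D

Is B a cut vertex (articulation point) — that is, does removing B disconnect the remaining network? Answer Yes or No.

Yes

Removing B leaves {D} with no path to {A, C, E, and F}, so the network splits into 2 components. B is a cut vertex.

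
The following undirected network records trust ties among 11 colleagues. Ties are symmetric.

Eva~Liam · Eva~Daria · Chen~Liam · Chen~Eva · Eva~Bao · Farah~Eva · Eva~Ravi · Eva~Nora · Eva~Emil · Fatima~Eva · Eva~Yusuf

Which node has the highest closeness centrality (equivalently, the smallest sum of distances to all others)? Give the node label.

Eva

Farness (sum of distances to all others) for each node — Bao:19, Chen:18, Daria:19, Emil:19, Eva:10, Farah:19, Fatima:19, Liam:18, Nora:19, Ravi:19, Yusuf:19.
The smallest farness is 10, for Eva, so Eva has the highest closeness.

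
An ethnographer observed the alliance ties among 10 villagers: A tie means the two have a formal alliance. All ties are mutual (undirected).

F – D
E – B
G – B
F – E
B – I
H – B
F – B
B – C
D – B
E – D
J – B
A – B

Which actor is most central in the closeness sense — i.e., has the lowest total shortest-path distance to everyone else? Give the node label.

B

Farness (sum of distances to all others) for each node — A:17, B:9, C:17, D:15, E:15, F:15, G:17, H:17, I:17, J:17.
The smallest farness is 9, for B, so B has the highest closeness.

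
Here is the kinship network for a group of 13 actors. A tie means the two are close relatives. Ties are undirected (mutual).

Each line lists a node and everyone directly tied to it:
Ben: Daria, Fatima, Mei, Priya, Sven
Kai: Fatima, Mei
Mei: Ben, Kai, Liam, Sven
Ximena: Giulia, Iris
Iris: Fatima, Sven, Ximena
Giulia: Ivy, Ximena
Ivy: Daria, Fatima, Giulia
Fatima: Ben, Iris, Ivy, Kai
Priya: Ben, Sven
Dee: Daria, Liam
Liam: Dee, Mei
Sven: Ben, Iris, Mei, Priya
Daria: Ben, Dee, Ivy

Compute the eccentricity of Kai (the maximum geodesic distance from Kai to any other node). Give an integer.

3

Distances from Kai: Ben:2, Daria:3, Dee:3, Fatima:1, Giulia:3, Iris:2, Ivy:2, Liam:2, Mei:1, Priya:3, Sven:2, Ximena:3.
The largest is 3 (to Giulia, Daria, Ximena, Priya, and Dee), so the eccentricity of Kai is 3.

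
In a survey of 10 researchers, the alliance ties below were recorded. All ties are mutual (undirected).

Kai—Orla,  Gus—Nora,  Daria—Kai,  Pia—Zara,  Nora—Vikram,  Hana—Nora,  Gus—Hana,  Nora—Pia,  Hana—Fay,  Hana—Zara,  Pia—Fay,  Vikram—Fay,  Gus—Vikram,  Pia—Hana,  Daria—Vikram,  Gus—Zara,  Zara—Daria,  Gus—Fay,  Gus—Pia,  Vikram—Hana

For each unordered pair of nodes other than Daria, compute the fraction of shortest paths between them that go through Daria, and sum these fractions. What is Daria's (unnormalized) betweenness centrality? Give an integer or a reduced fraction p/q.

43/3

Pairs whose geodesics pass through Daria — Vikram–Zara: 1/3; Vikram–Kai: 1; Vikram–Orla: 1; Zara–Kai: 1; Zara–Orla: 1; Fay–Kai: 1; Fay–Orla: 1; Nora–Kai: 1; Nora–Orla: 1; Gus–Kai: 2/2; Gus–Orla: 2/2; Pia–Kai: 1; Pia–Orla: 1; Hana–Kai: 2/2 … (+1 more pairs).
All other pairs contribute 0.
Summing the contributions gives betweenness(Daria) = 43/3.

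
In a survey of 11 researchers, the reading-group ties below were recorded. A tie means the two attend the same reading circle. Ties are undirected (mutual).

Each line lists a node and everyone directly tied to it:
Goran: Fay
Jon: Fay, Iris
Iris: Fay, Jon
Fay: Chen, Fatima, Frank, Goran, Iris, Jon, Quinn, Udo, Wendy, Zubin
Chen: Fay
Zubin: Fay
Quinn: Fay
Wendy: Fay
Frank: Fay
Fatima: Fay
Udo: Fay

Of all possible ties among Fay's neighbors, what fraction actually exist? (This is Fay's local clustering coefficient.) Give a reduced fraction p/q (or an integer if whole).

Fay's neighbors: Chen, Fatima, Frank, Goran, Iris, Jon, Quinn, Udo, Wendy, and Zubin (k = 10).
Possible neighbor pairs: C(10,2) = 45. Edges among them: Iris–Jon → e = 1.
Clustering(Fay) = 1/45.

1/45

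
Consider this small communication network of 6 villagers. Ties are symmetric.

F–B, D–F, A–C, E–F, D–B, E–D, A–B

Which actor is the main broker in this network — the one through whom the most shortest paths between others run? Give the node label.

Unnormalized betweenness of each node: A:4, B:6, C:0, D:3/2, E:0, F:3/2.
B has the largest value, 6, making it the main broker — the node through which the most shortest paths run.

B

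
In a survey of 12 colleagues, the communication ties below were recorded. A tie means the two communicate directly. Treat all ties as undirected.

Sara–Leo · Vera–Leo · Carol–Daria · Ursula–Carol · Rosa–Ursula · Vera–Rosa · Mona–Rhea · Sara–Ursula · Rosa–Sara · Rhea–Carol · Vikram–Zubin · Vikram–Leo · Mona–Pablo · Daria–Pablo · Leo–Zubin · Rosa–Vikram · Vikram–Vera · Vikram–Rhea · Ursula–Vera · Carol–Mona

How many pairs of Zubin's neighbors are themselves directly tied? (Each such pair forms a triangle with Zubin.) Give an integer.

1

Zubin's neighbors: Leo and Vikram.
Neighbor pairs that are themselves tied: Zubin–Leo–Vikram. Each forms one triangle with Zubin, for 1 in total.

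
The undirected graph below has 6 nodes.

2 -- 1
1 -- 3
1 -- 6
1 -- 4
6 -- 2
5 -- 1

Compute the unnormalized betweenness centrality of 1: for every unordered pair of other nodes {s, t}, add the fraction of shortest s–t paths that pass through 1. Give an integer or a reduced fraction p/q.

9

Pairs whose geodesics pass through 1 — 6–4: 1; 6–5: 1; 6–3: 1; 4–5: 1; 4–2: 1; 4–3: 1; 5–2: 1; 5–3: 1; 2–3: 1.
All other pairs contribute 0.
Summing the contributions gives betweenness(1) = 9.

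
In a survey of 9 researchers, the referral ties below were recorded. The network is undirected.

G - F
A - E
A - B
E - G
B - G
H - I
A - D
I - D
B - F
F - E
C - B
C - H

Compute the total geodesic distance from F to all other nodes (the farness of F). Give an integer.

Distances from F: A:2, B:1, C:2, D:3, E:1, G:1, H:3, I:4.
Sum = 2 + 1 + 2 + 3 + 1 + 1 + 3 + 4 = 17.

17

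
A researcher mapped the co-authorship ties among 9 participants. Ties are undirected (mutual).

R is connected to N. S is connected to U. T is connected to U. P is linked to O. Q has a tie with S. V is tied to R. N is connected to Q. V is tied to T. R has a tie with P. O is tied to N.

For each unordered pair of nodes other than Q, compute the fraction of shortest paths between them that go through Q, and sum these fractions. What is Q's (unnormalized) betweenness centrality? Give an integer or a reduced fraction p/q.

6

Pairs whose geodesics pass through Q — R–S: 1; P–S: 2/2; O–S: 1; O–U: 1; N–S: 1; N–U: 1.
All other pairs contribute 0.
Summing the contributions gives betweenness(Q) = 6.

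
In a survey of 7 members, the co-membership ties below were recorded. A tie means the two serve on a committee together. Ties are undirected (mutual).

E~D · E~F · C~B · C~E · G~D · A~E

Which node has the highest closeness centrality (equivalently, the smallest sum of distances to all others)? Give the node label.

E

Farness (sum of distances to all others) for each node — A:13, B:16, C:11, D:11, E:8, F:13, G:16.
The smallest farness is 8, for E, so E has the highest closeness.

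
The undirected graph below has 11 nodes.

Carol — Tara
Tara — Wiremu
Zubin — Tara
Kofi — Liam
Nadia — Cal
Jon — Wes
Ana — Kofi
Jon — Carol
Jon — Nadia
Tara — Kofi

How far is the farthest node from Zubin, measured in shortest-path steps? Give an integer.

Distances from Zubin: Ana:3, Cal:5, Carol:2, Jon:3, Kofi:2, Liam:3, Nadia:4, Tara:1, Wes:4, Wiremu:2.
The largest is 5 (to Cal), so the eccentricity of Zubin is 5.

5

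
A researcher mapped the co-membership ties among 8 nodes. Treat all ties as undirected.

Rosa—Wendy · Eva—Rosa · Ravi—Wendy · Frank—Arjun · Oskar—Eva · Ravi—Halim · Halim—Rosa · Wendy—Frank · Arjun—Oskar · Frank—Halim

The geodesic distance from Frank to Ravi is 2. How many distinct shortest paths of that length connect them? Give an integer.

2

The shortest distance is 2. The length-2 paths are: Frank–Halim–Ravi; Frank–Wendy–Ravi.
That gives 2 distinct shortest paths.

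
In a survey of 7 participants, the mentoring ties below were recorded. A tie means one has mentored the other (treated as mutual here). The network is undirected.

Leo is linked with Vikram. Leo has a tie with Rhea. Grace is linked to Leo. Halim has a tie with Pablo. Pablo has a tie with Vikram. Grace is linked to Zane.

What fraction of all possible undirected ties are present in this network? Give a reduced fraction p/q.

There are 6 edges and 7 nodes, so the maximum possible is C(7,2) = 21.
Density = 6/21 = 2/7.

2/7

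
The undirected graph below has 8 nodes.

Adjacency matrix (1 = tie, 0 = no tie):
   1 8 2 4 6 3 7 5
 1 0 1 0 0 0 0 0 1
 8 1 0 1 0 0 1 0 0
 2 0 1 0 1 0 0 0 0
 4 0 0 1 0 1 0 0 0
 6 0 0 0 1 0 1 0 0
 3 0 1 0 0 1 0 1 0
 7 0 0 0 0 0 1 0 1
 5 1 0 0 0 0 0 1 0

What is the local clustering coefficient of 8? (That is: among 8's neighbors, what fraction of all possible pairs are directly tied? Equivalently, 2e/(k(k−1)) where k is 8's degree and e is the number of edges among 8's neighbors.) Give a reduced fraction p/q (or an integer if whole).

8's neighbors: 1, 2, and 3 (k = 3).
Possible neighbor pairs: C(3,2) = 3. Edges among them: none → e = 0.
Clustering(8) = 0/3 = 0.

0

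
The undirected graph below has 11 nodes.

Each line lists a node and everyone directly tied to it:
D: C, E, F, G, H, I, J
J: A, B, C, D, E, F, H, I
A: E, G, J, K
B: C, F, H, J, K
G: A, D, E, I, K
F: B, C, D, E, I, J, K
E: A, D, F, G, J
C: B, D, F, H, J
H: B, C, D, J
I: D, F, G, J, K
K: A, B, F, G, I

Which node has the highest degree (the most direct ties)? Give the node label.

Degrees — A:4, B:5, C:5, D:7, E:5, F:7, G:5, H:4, I:5, J:8, K:5.
The maximum is 8, attained only by J.

J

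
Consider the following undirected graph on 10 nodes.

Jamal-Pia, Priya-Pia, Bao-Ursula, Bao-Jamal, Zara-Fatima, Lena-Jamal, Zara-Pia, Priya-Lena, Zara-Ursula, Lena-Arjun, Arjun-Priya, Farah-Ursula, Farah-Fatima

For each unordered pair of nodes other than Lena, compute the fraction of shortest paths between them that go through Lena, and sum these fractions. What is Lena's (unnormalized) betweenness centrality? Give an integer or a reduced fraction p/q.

23/6

Pairs whose geodesics pass through Lena — Arjun–Farah: 1/3; Arjun–Ursula: 1/2; Arjun–Bao: 1; Arjun–Jamal: 1; Priya–Bao: 1/2; Priya–Jamal: 1/2.
All other pairs contribute 0.
Summing the contributions gives betweenness(Lena) = 23/6.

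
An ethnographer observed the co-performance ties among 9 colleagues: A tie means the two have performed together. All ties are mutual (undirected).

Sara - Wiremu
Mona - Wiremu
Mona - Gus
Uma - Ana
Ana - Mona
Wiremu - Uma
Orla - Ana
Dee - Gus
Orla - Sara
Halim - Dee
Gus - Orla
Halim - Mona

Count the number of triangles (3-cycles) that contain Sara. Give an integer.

Sara's neighbors are Orla and Wiremu, but none of them are tied to each other, so no triangle contains Sara.

0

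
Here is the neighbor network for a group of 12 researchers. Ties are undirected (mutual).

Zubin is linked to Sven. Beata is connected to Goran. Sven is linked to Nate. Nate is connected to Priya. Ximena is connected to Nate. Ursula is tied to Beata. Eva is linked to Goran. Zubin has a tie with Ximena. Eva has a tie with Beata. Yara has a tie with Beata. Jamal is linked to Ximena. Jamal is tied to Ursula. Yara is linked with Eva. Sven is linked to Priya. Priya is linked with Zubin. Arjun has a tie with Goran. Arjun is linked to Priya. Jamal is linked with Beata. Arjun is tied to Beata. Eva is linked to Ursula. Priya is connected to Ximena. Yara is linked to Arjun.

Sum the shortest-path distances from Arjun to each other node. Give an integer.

18

Distances from Arjun: Beata:1, Eva:2, Goran:1, Jamal:2, Nate:2, Priya:1, Sven:2, Ursula:2, Ximena:2, Yara:1, Zubin:2.
Sum = 1 + 2 + 1 + 2 + 2 + 1 + 2 + 2 + 2 + 1 + 2 = 18.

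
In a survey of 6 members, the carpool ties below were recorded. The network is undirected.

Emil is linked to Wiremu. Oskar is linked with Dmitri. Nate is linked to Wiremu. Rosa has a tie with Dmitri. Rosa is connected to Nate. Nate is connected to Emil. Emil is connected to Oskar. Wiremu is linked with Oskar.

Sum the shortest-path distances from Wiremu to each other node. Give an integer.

Distances from Wiremu: Dmitri:2, Emil:1, Nate:1, Oskar:1, Rosa:2.
Sum = 2 + 1 + 1 + 1 + 2 = 7.

7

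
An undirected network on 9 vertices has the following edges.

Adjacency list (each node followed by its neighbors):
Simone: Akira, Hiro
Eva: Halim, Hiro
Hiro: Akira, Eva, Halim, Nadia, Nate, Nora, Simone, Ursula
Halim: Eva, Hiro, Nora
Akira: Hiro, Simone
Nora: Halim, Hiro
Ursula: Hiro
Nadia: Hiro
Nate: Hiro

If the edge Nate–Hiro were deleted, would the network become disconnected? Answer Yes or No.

Yes

Without the Nate–Hiro edge there is no alternate route between Nate and Hiro, so the network disconnects. It is a bridge.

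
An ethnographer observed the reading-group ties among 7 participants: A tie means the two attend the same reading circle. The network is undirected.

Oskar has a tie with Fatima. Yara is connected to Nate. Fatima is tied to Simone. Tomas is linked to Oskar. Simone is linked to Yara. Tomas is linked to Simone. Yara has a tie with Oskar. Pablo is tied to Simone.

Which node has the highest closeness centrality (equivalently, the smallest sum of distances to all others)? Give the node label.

Farness (sum of distances to all others) for each node — Fatima:11, Nate:14, Oskar:10, Pablo:13, Simone:8, Tomas:11, Yara:9.
The smallest farness is 8, for Simone, so Simone has the highest closeness.

Simone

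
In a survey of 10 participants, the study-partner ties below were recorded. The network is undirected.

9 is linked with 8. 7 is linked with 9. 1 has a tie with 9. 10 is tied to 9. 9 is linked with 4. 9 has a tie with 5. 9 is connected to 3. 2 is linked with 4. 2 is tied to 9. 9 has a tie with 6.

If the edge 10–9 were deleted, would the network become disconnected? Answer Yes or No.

Without the 10–9 edge there is no alternate route between 10 and 9, so the network disconnects. It is a bridge.

Yes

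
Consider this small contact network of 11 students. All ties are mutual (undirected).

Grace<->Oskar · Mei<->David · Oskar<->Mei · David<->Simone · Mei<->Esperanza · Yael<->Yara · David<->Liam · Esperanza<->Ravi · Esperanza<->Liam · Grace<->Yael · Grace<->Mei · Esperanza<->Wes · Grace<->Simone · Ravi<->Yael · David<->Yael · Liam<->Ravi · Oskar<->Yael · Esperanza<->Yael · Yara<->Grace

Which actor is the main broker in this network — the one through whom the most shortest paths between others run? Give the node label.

Unnormalized betweenness of each node: David:371/60, Esperanza:243/20, Grace:353/60, Liam:19/10, Mei:151/30, Oskar:1/4, Ravi:31/30, Simone:1/2, Wes:0, Yael:211/15, Yara:0.
Yael has the largest value, 211/15, making it the main broker — the node through which the most shortest paths run.

Yael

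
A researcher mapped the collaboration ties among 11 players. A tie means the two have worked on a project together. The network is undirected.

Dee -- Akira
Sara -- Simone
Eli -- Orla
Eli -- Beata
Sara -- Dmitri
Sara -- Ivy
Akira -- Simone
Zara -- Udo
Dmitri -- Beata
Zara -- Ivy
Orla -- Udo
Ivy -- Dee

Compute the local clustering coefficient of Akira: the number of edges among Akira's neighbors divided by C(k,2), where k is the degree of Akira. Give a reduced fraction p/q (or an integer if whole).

0

Akira's neighbors: Dee and Simone (k = 2).
Possible neighbor pairs: C(2,2) = 1. Edges among them: none → e = 0.
Clustering(Akira) = 0/1.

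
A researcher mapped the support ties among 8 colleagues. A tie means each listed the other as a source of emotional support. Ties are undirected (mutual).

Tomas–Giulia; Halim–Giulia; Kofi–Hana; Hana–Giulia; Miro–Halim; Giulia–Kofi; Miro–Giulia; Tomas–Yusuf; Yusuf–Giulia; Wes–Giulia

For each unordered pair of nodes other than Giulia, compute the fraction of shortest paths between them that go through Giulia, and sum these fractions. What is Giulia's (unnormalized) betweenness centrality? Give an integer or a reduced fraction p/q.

Pairs whose geodesics pass through Giulia — Wes–Kofi: 1; Wes–Tomas: 1; Wes–Halim: 1; Wes–Yusuf: 1; Wes–Miro: 1; Wes–Hana: 1; Kofi–Tomas: 1; Kofi–Halim: 1; Kofi–Yusuf: 1; Kofi–Miro: 1; Tomas–Halim: 1; Tomas–Miro: 1; Tomas–Hana: 1; Halim–Yusuf: 1 … (+4 more pairs).
All other pairs contribute 0.
Summing the contributions gives betweenness(Giulia) = 18.

18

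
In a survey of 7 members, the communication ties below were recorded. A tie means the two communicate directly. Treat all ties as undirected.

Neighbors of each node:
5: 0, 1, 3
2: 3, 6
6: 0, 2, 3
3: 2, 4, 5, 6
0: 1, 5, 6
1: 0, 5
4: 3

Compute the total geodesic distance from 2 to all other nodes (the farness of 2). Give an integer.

Distances from 2: 0:2, 1:3, 3:1, 4:2, 5:2, 6:1.
Sum = 2 + 3 + 1 + 2 + 2 + 1 = 11.

11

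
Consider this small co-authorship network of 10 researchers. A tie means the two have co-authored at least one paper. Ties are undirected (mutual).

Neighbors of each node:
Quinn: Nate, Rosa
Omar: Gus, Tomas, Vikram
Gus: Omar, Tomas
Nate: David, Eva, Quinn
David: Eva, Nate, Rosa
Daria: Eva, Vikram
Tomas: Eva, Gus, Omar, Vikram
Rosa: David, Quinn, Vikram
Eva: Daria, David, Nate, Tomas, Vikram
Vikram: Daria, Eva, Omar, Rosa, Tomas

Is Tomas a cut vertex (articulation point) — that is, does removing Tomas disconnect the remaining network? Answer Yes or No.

Even without Tomas, every remaining node can still reach every other (the residual graph is connected), so Tomas is not a cut vertex.

No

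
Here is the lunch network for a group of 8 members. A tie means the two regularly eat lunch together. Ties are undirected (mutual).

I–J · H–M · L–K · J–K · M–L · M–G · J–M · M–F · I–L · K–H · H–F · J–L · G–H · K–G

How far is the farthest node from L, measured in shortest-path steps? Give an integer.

2

Distances from L: F:2, G:2, H:2, I:1, J:1, K:1, M:1.
The largest is 2 (to H, F, and G), so the eccentricity of L is 2.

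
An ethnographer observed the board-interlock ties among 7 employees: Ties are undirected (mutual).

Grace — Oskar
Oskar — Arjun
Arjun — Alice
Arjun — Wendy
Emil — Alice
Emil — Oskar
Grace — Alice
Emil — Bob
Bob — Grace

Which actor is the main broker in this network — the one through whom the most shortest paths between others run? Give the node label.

Unnormalized betweenness of each node: Alice:10/3, Arjun:16/3, Bob:1/3, Emil:7/3, Grace:7/3, Oskar:10/3, Wendy:0.
Arjun has the largest value, 16/3, making it the main broker — the node through which the most shortest paths run.

Arjun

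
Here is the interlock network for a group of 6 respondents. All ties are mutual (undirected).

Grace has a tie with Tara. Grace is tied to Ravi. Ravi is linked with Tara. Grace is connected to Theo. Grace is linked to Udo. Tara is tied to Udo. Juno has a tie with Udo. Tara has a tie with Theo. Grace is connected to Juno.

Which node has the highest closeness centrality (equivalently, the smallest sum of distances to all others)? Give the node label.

Grace

Farness (sum of distances to all others) for each node — Grace:5, Juno:8, Ravi:8, Tara:6, Theo:8, Udo:7.
The smallest farness is 5, for Grace, so Grace has the highest closeness.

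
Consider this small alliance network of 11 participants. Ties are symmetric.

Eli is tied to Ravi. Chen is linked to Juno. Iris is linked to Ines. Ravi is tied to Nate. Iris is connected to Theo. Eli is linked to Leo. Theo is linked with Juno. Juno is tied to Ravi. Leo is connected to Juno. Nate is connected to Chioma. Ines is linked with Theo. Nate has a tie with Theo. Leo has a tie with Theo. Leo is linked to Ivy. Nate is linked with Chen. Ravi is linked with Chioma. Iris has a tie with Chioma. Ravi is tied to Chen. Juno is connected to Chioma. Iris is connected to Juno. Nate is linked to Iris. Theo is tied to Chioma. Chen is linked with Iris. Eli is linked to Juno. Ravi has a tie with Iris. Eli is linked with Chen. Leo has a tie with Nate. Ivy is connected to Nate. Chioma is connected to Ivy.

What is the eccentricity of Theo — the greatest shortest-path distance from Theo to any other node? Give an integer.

2

Distances from Theo: Chen:2, Chioma:1, Eli:2, Ines:1, Iris:1, Ivy:2, Juno:1, Leo:1, Nate:1, Ravi:2.
The largest is 2 (to Eli, Chen, Ravi, and Ivy), so the eccentricity of Theo is 2.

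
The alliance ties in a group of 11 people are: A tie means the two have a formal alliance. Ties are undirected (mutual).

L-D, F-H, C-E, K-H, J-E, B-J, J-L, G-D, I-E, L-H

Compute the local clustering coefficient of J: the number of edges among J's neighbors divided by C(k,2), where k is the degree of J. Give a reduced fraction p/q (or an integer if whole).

0

J's neighbors: B, E, and L (k = 3).
Possible neighbor pairs: C(3,2) = 3. Edges among them: none → e = 0.
Clustering(J) = 0/3 = 0.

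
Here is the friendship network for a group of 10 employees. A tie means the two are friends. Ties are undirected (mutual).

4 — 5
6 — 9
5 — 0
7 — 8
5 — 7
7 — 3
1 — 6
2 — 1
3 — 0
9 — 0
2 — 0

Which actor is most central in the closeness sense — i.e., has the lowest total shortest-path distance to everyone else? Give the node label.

Farness (sum of distances to all others) for each node — 0:15, 1:25, 2:20, 3:19, 4:25, 5:17, 6:25, 7:21, 8:29, 9:20.
The smallest farness is 15, for 0, so 0 has the highest closeness.

0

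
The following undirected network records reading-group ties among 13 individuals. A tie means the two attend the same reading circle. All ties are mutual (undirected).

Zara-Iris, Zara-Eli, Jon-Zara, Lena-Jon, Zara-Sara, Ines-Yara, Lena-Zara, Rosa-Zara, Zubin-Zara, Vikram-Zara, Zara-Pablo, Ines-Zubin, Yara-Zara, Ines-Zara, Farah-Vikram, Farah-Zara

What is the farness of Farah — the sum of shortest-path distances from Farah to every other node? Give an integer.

22

Distances from Farah: Eli:2, Ines:2, Iris:2, Jon:2, Lena:2, Pablo:2, Rosa:2, Sara:2, Vikram:1, Yara:2, Zara:1, Zubin:2.
Sum = 2 + 2 + 2 + 2 + 2 + 2 + 2 + 2 + 1 + 2 + 1 + 2 = 22.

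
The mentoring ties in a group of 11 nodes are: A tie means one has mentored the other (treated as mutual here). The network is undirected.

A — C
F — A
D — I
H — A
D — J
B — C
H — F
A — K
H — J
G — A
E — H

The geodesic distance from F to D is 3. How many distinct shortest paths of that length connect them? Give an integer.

1

The shortest distance is 3, and the only length-3 path is F–H–J–D. So there is exactly 1 shortest path.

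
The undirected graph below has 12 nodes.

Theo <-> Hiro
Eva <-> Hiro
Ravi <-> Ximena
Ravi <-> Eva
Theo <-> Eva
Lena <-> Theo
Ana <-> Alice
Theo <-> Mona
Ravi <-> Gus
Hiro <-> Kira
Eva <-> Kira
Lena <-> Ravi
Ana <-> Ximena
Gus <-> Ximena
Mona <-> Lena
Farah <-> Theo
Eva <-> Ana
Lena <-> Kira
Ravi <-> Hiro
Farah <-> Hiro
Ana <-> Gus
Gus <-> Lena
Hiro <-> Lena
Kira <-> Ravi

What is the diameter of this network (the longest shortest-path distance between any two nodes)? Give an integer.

Eccentricity of each node (its greatest distance to any other): Alice:4, Ana:3, Eva:2, Farah:4, Gus:3, Hiro:3, Kira:3, Lena:3, Mona:4, Ravi:3, Theo:3, Ximena:3.
The maximum eccentricity is 4, realized for instance by the pair Alice–Mona via Alice – Ana – Gus – Lena – Mona. So the diameter is 4.

4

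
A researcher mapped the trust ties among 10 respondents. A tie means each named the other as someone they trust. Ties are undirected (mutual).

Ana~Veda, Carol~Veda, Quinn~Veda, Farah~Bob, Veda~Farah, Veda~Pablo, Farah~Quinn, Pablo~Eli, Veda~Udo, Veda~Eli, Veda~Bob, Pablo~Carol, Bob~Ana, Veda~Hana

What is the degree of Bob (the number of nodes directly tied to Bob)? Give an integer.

3

Bob is directly tied to Ana, Farah, and Veda. That is 3 neighbors, so the degree of Bob is 3.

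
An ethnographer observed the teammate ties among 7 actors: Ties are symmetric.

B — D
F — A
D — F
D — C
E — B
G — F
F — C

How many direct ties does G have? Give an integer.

G is directly tied to F. That is 1 neighbor, so the degree of G is 1.

1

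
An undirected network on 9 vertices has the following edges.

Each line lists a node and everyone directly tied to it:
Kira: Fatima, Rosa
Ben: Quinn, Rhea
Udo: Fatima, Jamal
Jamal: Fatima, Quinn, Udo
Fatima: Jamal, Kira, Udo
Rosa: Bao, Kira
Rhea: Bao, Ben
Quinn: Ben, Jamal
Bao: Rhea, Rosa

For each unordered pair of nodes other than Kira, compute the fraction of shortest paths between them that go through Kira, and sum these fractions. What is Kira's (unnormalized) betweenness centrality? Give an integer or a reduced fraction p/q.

13/2

Pairs whose geodesics pass through Kira — Rhea–Fatima: 1/2; Bao–Fatima: 1; Bao–Udo: 1; Bao–Jamal: 1/2; Rosa–Fatima: 1; Rosa–Udo: 1; Rosa–Jamal: 1; Rosa–Quinn: 1/2.
All other pairs contribute 0.
Summing the contributions gives betweenness(Kira) = 13/2.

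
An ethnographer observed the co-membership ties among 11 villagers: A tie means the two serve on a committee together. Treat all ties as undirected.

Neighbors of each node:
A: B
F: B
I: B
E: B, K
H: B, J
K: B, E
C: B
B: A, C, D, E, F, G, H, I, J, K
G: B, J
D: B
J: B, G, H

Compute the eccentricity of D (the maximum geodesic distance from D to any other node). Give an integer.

Distances from D: A:2, B:1, C:2, E:2, F:2, G:2, H:2, I:2, J:2, K:2.
The largest is 2 (to J, A, C, E, G, H, K, I, and F), so the eccentricity of D is 2.

2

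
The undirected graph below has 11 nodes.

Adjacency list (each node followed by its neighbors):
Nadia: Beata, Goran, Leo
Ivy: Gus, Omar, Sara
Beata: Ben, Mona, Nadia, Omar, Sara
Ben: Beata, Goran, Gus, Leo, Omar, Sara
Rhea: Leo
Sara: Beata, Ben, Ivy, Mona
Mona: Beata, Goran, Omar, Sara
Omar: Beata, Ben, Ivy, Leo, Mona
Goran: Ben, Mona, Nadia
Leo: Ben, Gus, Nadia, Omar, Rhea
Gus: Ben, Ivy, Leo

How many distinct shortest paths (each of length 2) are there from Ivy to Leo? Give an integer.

2

The shortest distance is 2. The length-2 paths are: Ivy–Gus–Leo; Ivy–Omar–Leo.
That gives 2 distinct shortest paths.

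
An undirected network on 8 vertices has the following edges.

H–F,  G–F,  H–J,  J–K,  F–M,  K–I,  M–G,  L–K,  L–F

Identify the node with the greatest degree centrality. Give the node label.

Degrees — F:4, G:2, H:2, I:1, J:2, K:3, L:2, M:2.
The maximum is 4, attained only by F.

F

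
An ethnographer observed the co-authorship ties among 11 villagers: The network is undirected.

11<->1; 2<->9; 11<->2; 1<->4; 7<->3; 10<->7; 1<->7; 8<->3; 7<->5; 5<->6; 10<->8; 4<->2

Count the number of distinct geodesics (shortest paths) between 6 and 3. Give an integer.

The shortest distance is 3, and the only length-3 path is 6–5–7–3. So there is exactly 1 shortest path.

1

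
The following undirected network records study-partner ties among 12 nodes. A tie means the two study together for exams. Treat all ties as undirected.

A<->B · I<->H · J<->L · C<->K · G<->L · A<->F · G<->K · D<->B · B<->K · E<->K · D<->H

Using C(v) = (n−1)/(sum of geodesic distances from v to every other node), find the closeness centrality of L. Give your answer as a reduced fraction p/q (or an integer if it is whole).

11/37

Distances from L: A:4, B:3, C:3, D:4, E:3, F:5, G:1, H:5, I:6, J:1, K:2. Sum = 37.
n = 12, so closeness = 11/37.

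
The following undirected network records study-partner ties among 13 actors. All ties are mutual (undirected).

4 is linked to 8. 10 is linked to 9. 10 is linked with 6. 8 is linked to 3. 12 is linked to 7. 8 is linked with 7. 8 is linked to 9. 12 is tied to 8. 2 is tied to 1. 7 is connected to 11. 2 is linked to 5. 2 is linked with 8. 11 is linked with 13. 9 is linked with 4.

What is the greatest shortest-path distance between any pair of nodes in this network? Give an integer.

6

Eccentricity of each node (its greatest distance to any other): 1:5, 2:4, 3:4, 4:4, 5:5, 6:6, 7:4, 8:3, 9:4, 10:5, 11:5, 12:4, 13:6.
The maximum eccentricity is 6, realized for instance by the pair 13–6 via 13 – 11 – 7 – 8 – 9 – 10 – 6. So the diameter is 6.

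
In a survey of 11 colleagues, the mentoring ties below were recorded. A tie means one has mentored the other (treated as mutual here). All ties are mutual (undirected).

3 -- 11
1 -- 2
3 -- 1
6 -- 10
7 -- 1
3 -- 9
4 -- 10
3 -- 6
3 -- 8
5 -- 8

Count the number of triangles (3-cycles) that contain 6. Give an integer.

0

6's neighbors are 3 and 10, but none of them are tied to each other, so no triangle contains 6.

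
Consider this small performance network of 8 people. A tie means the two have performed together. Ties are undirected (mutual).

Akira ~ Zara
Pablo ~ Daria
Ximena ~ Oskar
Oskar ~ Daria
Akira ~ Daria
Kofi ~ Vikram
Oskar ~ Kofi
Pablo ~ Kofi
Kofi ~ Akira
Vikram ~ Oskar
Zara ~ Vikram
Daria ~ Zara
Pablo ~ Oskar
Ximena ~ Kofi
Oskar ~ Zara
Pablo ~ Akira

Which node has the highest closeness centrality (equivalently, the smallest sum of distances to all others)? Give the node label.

Farness (sum of distances to all others) for each node — Akira:10, Daria:10, Kofi:9, Oskar:8, Pablo:10, Vikram:11, Ximena:12, Zara:10.
The smallest farness is 8, for Oskar, so Oskar has the highest closeness.

Oskar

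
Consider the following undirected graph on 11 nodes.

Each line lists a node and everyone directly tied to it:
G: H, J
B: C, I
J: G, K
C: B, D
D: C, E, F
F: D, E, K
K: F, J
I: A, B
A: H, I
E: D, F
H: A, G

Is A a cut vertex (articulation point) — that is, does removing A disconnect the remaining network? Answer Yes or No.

No

Even without A, every remaining node can still reach every other (the residual graph is connected), so A is not a cut vertex.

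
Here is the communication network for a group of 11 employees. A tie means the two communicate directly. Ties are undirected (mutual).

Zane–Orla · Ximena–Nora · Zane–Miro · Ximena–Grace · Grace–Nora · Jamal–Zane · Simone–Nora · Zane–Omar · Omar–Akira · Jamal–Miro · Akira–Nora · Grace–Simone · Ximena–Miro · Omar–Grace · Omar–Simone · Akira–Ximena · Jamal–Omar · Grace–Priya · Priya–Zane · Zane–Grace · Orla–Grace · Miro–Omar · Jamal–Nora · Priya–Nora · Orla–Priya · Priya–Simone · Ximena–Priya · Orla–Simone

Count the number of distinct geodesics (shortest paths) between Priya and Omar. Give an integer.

3

The shortest distance is 2. The length-2 paths are: Priya–Grace–Omar; Priya–Simone–Omar; Priya–Zane–Omar.
That gives 3 distinct shortest paths.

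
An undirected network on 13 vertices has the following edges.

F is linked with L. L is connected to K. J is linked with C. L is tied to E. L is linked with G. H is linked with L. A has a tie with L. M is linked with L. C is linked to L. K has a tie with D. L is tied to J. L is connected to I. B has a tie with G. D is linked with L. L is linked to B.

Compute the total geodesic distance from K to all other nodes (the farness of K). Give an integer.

22

Distances from K: A:2, B:2, C:2, D:1, E:2, F:2, G:2, H:2, I:2, J:2, L:1, M:2.
Sum = 2 + 2 + 2 + 1 + 2 + 2 + 2 + 2 + 2 + 2 + 1 + 2 = 22.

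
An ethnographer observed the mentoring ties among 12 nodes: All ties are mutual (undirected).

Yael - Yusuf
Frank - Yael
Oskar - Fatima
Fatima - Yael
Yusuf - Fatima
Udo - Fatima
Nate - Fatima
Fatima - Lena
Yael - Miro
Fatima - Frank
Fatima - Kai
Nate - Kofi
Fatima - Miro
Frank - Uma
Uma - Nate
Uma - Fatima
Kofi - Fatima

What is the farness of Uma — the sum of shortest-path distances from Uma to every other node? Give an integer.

19

Distances from Uma: Fatima:1, Frank:1, Kai:2, Kofi:2, Lena:2, Miro:2, Nate:1, Oskar:2, Udo:2, Yael:2, Yusuf:2.
Sum = 1 + 1 + 2 + 2 + 2 + 2 + 1 + 2 + 2 + 2 + 2 = 19.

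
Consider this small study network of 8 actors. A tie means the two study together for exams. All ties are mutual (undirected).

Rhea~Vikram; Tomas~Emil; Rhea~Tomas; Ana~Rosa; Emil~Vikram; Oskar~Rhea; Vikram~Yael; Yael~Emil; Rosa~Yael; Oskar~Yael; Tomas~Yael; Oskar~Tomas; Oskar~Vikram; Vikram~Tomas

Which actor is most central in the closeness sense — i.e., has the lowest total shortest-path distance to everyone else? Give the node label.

Yael

Farness (sum of distances to all others) for each node — Ana:19, Emil:12, Oskar:11, Rhea:14, Rosa:13, Tomas:10, Vikram:10, Yael:9.
The smallest farness is 9, for Yael, so Yael has the highest closeness.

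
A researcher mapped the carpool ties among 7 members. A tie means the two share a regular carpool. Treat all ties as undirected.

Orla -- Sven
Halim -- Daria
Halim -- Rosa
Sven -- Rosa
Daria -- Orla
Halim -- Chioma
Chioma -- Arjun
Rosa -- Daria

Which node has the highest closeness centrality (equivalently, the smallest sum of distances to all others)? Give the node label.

Halim

Farness (sum of distances to all others) for each node — Arjun:17, Chioma:12, Daria:10, Halim:9, Orla:13, Rosa:10, Sven:13.
The smallest farness is 9, for Halim, so Halim has the highest closeness.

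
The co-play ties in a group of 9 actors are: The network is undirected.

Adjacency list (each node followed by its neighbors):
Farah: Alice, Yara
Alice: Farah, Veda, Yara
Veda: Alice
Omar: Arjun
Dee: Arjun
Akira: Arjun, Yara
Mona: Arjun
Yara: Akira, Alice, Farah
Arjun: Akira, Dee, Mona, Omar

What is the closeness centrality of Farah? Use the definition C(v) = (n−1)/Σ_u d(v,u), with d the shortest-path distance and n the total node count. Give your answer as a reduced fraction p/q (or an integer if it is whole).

8/21

Distances from Farah: Akira:2, Alice:1, Arjun:3, Dee:4, Mona:4, Omar:4, Veda:2, Yara:1. Sum = 21.
n = 9, so closeness = 8/21.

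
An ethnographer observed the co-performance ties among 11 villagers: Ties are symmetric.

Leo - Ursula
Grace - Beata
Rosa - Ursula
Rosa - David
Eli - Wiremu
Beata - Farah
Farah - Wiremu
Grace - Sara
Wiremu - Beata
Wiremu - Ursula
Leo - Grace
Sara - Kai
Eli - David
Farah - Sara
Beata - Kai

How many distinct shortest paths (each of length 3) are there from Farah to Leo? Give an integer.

The shortest distance is 3. The length-3 paths are: Farah–Beata–Grace–Leo; Farah–Sara–Grace–Leo; Farah–Wiremu–Ursula–Leo.
That gives 3 distinct shortest paths.

3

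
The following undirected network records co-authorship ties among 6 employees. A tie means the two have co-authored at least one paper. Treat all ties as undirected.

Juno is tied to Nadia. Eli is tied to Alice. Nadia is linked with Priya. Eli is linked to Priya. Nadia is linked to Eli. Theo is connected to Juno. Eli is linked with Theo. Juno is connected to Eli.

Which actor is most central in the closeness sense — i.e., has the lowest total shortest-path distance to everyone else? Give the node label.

Farness (sum of distances to all others) for each node — Alice:9, Eli:5, Juno:7, Nadia:7, Priya:8, Theo:8.
The smallest farness is 5, for Eli, so Eli has the highest closeness.

Eli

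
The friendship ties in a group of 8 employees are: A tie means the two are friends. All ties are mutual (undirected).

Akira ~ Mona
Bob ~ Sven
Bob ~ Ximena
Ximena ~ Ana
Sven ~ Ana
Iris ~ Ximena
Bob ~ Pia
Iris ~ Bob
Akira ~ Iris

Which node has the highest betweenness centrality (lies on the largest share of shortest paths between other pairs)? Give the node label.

Iris

Unnormalized betweenness of each node: Akira:6, Ana:1/2, Bob:19/2, Iris:10, Mona:0, Pia:0, Sven:1, Ximena:4.
Iris has the largest value, 10, making it the main broker — the node through which the most shortest paths run.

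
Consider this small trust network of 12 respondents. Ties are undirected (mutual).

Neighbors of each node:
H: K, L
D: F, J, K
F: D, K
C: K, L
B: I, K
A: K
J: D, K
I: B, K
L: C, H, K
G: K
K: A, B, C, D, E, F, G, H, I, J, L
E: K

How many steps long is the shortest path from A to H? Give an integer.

2

One shortest route is A – K – H, which uses 2 edges, and A and H are not directly tied, so nothing shorter exists. So d(A,H) = 2.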